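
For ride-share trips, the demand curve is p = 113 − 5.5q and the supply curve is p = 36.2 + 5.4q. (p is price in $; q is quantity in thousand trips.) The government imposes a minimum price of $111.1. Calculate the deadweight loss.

Competitive equilibrium: 113 − 5.5q = 36.2 + 5.4q → q* = 7.0459, p* = 74.2477.
At the floor p = 111.1, quantity demanded = (113 − 111.1)/5.5 = 0.3455.
Sellers' marginal cost at q' = 0.3455: 36.2 + 5.4·0.3455 = 38.0657.
Δq = 7.0459 − 0.3455 = 6.7004; wedge = 111.1 − 38.0657 = 73.0343.
The triangle = ½ × 6.7004 × 73.0343 = $244.68 thousand.

$244.68 thousand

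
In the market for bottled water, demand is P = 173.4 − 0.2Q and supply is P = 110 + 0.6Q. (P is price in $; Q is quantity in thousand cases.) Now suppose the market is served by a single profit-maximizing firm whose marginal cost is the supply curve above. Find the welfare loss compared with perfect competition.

$100.489 thousand

Competitive equilibrium: 173.4 − 0.2Q = 110 + 0.6Q → Q* = 79.25, P* = 157.55.
Marginal revenue: MR = 173.4 − 0.4Q. Set MR = MC: 173.4 − 0.4Q = 110 + 0.6Q → Q_m = 63.4.
Price P_m = 173.4 − 0.2·63.4 = 160.72; MC(Q_m) = 110 + 0.6·63.4 = 148.04.
Competitive Q* = 79.25, so ΔQ = 15.85; wedge = 160.72 − 148.04 = 12.68.
Deadweight loss = ½ × 15.85 × 12.68 = $100.489 thousand.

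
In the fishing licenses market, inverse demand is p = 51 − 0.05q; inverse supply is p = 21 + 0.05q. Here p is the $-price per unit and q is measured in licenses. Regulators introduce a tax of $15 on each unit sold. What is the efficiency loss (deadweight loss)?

Competitive equilibrium: 51 − 0.05q = 21 + 0.05q → q* = 300, p* = 36.
With the tax, the buyer price exceeds the seller price by 15: (51 − 0.05q) − (21 + 0.05q) = 15 → q' = 150.
Δq = 300 − 150 = 150; the wedge equals the tax, 15.
The triangle = ½ × 150 × 15 = $1125.

$1125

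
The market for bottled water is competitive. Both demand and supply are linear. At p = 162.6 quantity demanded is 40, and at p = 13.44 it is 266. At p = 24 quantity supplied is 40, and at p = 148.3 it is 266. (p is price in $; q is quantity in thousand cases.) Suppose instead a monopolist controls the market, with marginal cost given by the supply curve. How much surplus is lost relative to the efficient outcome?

Demand slope = (13.44 − 162.6)/(266 − 40) = −0.66, so p = 189 − 0.66q.
Supply slope = (148.3 − 24)/(266 − 40) = 0.55, so p = 2 + 0.55q.
Competitive equilibrium: 189 − 0.66q = 2 + 0.55q → q* = 154.5455, p* = 87.
Marginal revenue: MR = 189 − 1.32q. Set MR = MC: 189 − 1.32q = 2 + 0.55q → q_m = 100.
Price p_m = 189 − 0.66·100 = 123; MC(q_m) = 2 + 0.55·100 = 57.
Competitive q* = 154.5455, so Δq = 54.5455; wedge = 123 − 57 = 66.
Deadweight loss = ½ × 54.5455 × 66 = $1800 thousand.

$1800 thousand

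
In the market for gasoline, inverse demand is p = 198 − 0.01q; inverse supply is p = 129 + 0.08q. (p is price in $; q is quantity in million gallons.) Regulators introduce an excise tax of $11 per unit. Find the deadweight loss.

Competitive equilibrium: 198 − 0.01q = 129 + 0.08q → q* = 766.6667, p* = 190.3333.
With the tax, the buyer price exceeds the seller price by 11: (198 − 0.01q) − (129 + 0.08q) = 11 → q' = 644.4444.
Δq = 766.6667 − 644.4444 = 122.2223; the wedge equals the tax, 11.
Welfare loss = ½ × 122.2223 × 11 = $672.22 million.

$672.22 million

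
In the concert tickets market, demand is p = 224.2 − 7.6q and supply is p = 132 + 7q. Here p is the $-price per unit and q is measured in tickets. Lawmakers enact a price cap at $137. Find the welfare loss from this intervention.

Competitive equilibrium: 224.2 − 7.6q = 132 + 7q → q* = 6.3151, p* = 176.2055.
At the ceiling p = 137, quantity supplied = (137 − 132)/7 = 0.7143.
Willingness to pay at q' = 0.7143: 224.2 − 7.6·0.7143 = 218.7713.
Δq = 6.3151 − 0.7143 = 5.6008; wedge = 218.7713 − 137 = 81.7713.
DWL = ½ × 5.6008 × 81.7713 = $228.99.

$228.99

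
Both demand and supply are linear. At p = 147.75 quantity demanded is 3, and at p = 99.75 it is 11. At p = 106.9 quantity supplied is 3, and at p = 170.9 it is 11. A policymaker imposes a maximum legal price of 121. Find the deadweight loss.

9.34

Demand slope = (99.75 − 147.75)/(11 − 3) = −6, so p = 165.75 − 6q.
Supply slope = (170.9 − 106.9)/(11 − 3) = 8, so p = 82.9 + 8q.
Competitive equilibrium: 165.75 − 6q = 82.9 + 8q → q* = 5.9179, p* = 130.2429.
At the ceiling p = 121, quantity supplied = (121 − 82.9)/8 = 4.7625.
Willingness to pay at q' = 4.7625: 165.75 − 6·4.7625 = 137.175.
Δq = 5.9179 − 4.7625 = 1.1554; wedge = 137.175 − 121 = 16.175.
Deadweight loss = ½ × 1.1554 × 16.175 = 9.34.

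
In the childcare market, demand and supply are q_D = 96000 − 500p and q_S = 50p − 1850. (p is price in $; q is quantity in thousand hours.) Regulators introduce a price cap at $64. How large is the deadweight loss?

$356820.23 thousand

In inverse form: demand p = 192 − 0.002q, supply p = 37 + 0.02q.
Competitive equilibrium: 192 − 0.002q = 37 + 0.02q → q* = 7045.45455, p* = 177.90909.
At the ceiling p = 64, quantity supplied = (64 − 37)/0.02 = 1350.
Willingness to pay at q' = 1350: 192 − 0.002·1350 = 189.3.
Δq = 7045.45455 − 1350 = 5695.45455; wedge = 189.3 − 64 = 125.3.
DWL = ½ × 5695.45455 × 125.3 = $356820.23 thousand.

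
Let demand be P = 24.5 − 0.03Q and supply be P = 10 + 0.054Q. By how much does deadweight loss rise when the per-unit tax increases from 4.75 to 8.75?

Competitive equilibrium: 24.5 − 0.03Q = 10 + 0.054Q → Q* = 172.619, P* = 19.3214.
For a per-unit tax t: ΔQ = t/0.084, so DWL = ½·t·(t/0.084) = t²/0.168.
At t = 4.75: DWL = 134.301. At t = 8.75: DWL = 455.729.
Increase = 455.729 − 134.301 = 321.43.

321.43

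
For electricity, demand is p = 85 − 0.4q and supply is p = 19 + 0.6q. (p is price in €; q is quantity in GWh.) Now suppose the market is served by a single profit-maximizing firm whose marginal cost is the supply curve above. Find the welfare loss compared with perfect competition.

Competitive equilibrium: 85 − 0.4q = 19 + 0.6q → q* = 66, p* = 58.6.
Marginal revenue: MR = 85 − 0.8q. Set MR = MC: 85 − 0.8q = 19 + 0.6q → q_m = 47.1429.
Price p_m = 85 − 0.4·47.1429 = 66.1428; MC(q_m) = 19 + 0.6·47.1429 = 47.2857.
Competitive q* = 66, so Δq = 18.8571; wedge = 66.1428 − 47.2857 = 18.8571.
The triangle = ½ × 18.8571 × 18.8571 = €177.80.

€177.80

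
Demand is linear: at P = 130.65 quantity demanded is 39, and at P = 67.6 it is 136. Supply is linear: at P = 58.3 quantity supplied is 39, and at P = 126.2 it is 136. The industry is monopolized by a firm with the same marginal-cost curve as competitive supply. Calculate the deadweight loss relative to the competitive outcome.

Demand slope = (67.6 − 130.65)/(136 − 39) = −0.65, so P = 156 − 0.65Q.
Supply slope = (126.2 − 58.3)/(136 − 39) = 0.7, so P = 31 + 0.7Q.
Competitive equilibrium: 156 − 0.65Q = 31 + 0.7Q → Q* = 92.5926, P* = 95.8148.
Marginal revenue: MR = 156 − 1.3Q. Set MR = MC: 156 − 1.3Q = 31 + 0.7Q → Q_m = 62.5.
Price P_m = 156 − 0.65·62.5 = 115.375; MC(Q_m) = 31 + 0.7·62.5 = 74.75.
Competitive Q* = 92.5926, so ΔQ = 30.0926; wedge = 115.375 − 74.75 = 40.625.
The triangle = ½ × 30.0926 × 40.625 = 611.26.

611.26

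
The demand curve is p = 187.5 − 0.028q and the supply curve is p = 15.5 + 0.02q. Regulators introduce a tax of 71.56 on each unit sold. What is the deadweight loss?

Competitive equilibrium: 187.5 − 0.028q = 15.5 + 0.02q → q* = 3583.3333, p* = 87.1667.
With the tax, the buyer price exceeds the seller price by 71.56: (187.5 − 0.028q) − (15.5 + 0.02q) = 71.56 → q' = 2092.5.
Δq = 3583.3333 − 2092.5 = 1490.8333; the wedge equals the tax, 71.56.
DWL = ½ × 1490.8333 × 71.56 = 53342.02.

53342.02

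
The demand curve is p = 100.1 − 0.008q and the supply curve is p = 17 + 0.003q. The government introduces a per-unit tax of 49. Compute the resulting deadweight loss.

109136.36

Competitive equilibrium: 100.1 − 0.008q = 17 + 0.003q → q* = 7554.5455, p* = 39.6636.
With the tax, the buyer price exceeds the seller price by 49: (100.1 − 0.008q) − (17 + 0.003q) = 49 → q' = 3100.
Δq = 7554.5455 − 3100 = 4454.5455; the wedge equals the tax, 49.
DWL = ½ × 4454.5455 × 49 = 109136.36.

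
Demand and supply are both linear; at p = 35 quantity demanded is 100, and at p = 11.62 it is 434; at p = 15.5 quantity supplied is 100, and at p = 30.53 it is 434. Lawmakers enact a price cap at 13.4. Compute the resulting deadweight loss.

Demand slope = (11.62 − 35)/(434 − 100) = −0.07, so p = 42 − 0.07q.
Supply slope = (30.53 − 15.5)/(434 − 100) = 0.045, so p = 11 + 0.045q.
Competitive equilibrium: 42 − 0.07q = 11 + 0.045q → q* = 269.56522, p* = 23.13043.
At the ceiling p = 13.4, quantity supplied = (13.4 − 11)/0.045 = 53.33333.
Willingness to pay at q' = 53.33333: 42 − 0.07·53.33333 = 38.26667.
Δq = 269.56522 − 53.33333 = 216.23189; wedge = 38.26667 − 13.4 = 24.86667.
Welfare loss = ½ × 216.23189 × 24.86667 = 2688.48.

2688.48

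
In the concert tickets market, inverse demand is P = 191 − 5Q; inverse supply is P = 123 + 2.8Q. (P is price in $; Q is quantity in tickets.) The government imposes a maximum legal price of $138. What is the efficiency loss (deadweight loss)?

Competitive equilibrium: 191 − 5Q = 123 + 2.8Q → Q* = 8.7179, P* = 147.4103.
At the ceiling P = 138, quantity supplied = (138 − 123)/2.8 = 5.3571.
Willingness to pay at Q' = 5.3571: 191 − 5·5.3571 = 164.2145.
ΔQ = 8.7179 − 5.3571 = 3.3608; wedge = 164.2145 − 138 = 26.2145.
Deadweight loss = ½ × 3.3608 × 26.2145 = $44.05.

$44.05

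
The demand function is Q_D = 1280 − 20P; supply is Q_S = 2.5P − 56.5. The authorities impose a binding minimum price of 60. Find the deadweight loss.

In inverse form: demand P = 64 − 0.05Q, supply P = 22.6 + 0.4Q.
Competitive equilibrium: 64 − 0.05Q = 22.6 + 0.4Q → Q* = 92, P* = 59.4.
At the floor P = 60, quantity demanded = (64 − 60)/0.05 = 80.
Sellers' marginal cost at Q' = 80: 22.6 + 0.4·80 = 54.6.
ΔQ = 92 − 80 = 12; wedge = 60 − 54.6 = 5.4.
Deadweight loss = ½ × 12 × 5.4 = 32.40.

32.40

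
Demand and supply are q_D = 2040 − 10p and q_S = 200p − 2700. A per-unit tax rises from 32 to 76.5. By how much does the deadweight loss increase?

22991.67

In inverse form: demand p = 204 − 0.1q, supply p = 13.5 + 0.005q.
Competitive equilibrium: 204 − 0.1q = 13.5 + 0.005q → q* = 1814.2857, p* = 22.5714.
For a per-unit tax t: Δq = t/0.105, so DWL = ½·t·(t/0.105) = t²/0.21.
At t = 32: DWL = 4876.19. At t = 76.5: DWL = 27867.857.
Increase = 27867.857 − 4876.19 = 22991.67.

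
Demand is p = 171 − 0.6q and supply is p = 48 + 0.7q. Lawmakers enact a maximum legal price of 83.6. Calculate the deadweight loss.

1244.61

Competitive equilibrium: 171 − 0.6q = 48 + 0.7q → q* = 94.6154, p* = 114.2308.
At the ceiling p = 83.6, quantity supplied = (83.6 − 48)/0.7 = 50.8571.
Willingness to pay at q' = 50.8571: 171 − 0.6·50.8571 = 140.4857.
Δq = 94.6154 − 50.8571 = 43.7583; wedge = 140.4857 − 83.6 = 56.8857.
DWL = ½ × 43.7583 × 56.8857 = 1244.61.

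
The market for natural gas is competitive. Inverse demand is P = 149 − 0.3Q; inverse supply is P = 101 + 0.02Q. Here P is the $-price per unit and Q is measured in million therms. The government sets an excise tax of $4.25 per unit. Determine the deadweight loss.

Competitive equilibrium: 149 − 0.3Q = 101 + 0.02Q → Q* = 150, P* = 104.
With the tax, the buyer price exceeds the seller price by 4.25: (149 − 0.3Q) − (101 + 0.02Q) = 4.25 → Q' = 136.7188.
ΔQ = 150 − 136.7188 = 13.2812; the wedge equals the tax, 4.25.
DWL = ½ × 13.2812 × 4.25 = $28.22 million.

$28.22 million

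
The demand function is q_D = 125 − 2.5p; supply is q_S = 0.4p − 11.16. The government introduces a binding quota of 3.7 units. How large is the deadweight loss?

22.29

In inverse form: demand p = 50 − 0.4q, supply p = 27.9 + 2.5q.
Competitive equilibrium: 50 − 0.4q = 27.9 + 2.5q → q* = 7.6207, p* = 46.9517.
At q = 3.7: demand price = 50 − 0.4·3.7 = 48.52; supply price = 27.9 + 2.5·3.7 = 37.15.
Δq = 7.6207 − 3.7 = 3.9207; wedge = 48.52 − 37.15 = 11.37.
Deadweight loss = ½ × 3.9207 × 11.37 = 22.29.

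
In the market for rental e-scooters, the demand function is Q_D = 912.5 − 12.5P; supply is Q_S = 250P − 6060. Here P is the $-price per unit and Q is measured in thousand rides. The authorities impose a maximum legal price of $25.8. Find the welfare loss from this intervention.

In inverse form: demand P = 73 − 0.08Q, supply P = 24.24 + 0.004Q.
Competitive equilibrium: 73 − 0.08Q = 24.24 + 0.004Q → Q* = 580.4762, P* = 26.5619.
At the ceiling P = 25.8, quantity supplied = (25.8 − 24.24)/0.004 = 390.
Willingness to pay at Q' = 390: 73 − 0.08·390 = 41.8.
ΔQ = 580.4762 − 390 = 190.4762; wedge = 41.8 − 25.8 = 16.
Deadweight loss = ½ × 190.4762 × 16 = $1523.81 thousand.

$1523.81 thousand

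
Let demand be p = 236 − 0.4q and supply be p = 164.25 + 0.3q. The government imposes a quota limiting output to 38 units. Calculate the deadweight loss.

Competitive equilibrium: 236 − 0.4q = 164.25 + 0.3q → q* = 102.5, p* = 195.
At q = 38: demand price = 236 − 0.4·38 = 220.8; supply price = 164.25 + 0.3·38 = 175.65.
Δq = 102.5 − 38 = 64.5; wedge = 220.8 − 175.65 = 45.15.
Welfare loss = ½ × 64.5 × 45.15 = 1456.09.

1456.09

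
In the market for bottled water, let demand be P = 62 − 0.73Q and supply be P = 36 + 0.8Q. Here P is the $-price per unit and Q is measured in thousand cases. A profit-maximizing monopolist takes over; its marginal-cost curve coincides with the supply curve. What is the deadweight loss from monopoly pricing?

$23.05 thousand

Competitive equilibrium: 62 − 0.73Q = 36 + 0.8Q → Q* = 16.9935, P* = 49.5948.
Marginal revenue: MR = 62 − 1.46Q. Set MR = MC: 62 − 1.46Q = 36 + 0.8Q → Q_m = 11.5044.
Price P_m = 62 − 0.73·11.5044 = 53.6018; MC(Q_m) = 36 + 0.8·11.5044 = 45.2035.
Competitive Q* = 16.9935, so ΔQ = 5.4891; wedge = 53.6018 − 45.2035 = 8.3983.
DWL = ½ × 5.4891 × 8.3983 = $23.05 thousand.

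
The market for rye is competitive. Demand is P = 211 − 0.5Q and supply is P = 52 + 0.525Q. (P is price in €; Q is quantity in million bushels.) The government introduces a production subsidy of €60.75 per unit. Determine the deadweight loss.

€1800.27 million

Competitive equilibrium: 211 − 0.5Q = 52 + 0.525Q → Q* = 155.122, P* = 133.439.
The subsidy lowers effective supply by 60.75: P = 0.525Q − 8.75.
New quantity: 211 − 0.5Q = 0.525Q − 8.75 → Q' = 214.3902.
Overproduction ΔQ = 214.3902 − 155.122 = 59.2682; wedge = subsidy = 60.75.
Deadweight loss = ½ × 59.2682 × 60.75 = €1800.27 million.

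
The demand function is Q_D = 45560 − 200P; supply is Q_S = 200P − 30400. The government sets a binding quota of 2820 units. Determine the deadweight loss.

In inverse form: demand P = 227.8 − 0.005Q, supply P = 152 + 0.005Q.
Competitive equilibrium: 227.8 − 0.005Q = 152 + 0.005Q → Q* = 7580, P* = 189.9.
At Q = 2820: demand price = 227.8 − 0.005·2820 = 213.7; supply price = 152 + 0.005·2820 = 166.1.
ΔQ = 7580 − 2820 = 4760; wedge = 213.7 − 166.1 = 47.6.
DWL = ½ × 4760 × 47.6 = 113288.

113288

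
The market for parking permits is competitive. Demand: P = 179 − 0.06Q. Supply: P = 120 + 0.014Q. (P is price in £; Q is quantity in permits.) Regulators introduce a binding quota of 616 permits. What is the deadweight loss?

Competitive equilibrium: 179 − 0.06Q = 120 + 0.014Q → Q* = 797.2973, P* = 131.1622.
At Q = 616: demand price = 179 − 0.06·616 = 142.04; supply price = 120 + 0.014·616 = 128.624.
ΔQ = 797.2973 − 616 = 181.2973; wedge = 142.04 − 128.624 = 13.416.
DWL = ½ × 181.2973 × 13.416 = £1216.14.

£1216.14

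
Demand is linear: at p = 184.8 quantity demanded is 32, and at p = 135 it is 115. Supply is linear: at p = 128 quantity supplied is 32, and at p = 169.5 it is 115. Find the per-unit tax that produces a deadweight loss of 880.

44

Demand slope = (135 − 184.8)/(115 − 32) = −0.6, so p = 204 − 0.6q.
Supply slope = (169.5 − 128)/(115 − 32) = 0.5, so p = 112 + 0.5q.
Competitive equilibrium: 204 − 0.6q = 112 + 0.5q → q* = 83.6364, p* = 153.8182.
A tax t gives Δq = t/1.1 and wedge t, so DWL = t²/2.2.
t²/2.2 = 880 → t² = 1936 → t = 44.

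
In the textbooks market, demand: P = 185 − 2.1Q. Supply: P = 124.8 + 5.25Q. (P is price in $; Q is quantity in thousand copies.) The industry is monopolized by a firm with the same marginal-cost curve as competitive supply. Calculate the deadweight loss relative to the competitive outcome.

$12.17 thousand

Competitive equilibrium: 185 − 2.1Q = 124.8 + 5.25Q → Q* = 8.1905, P* = 167.8.
Marginal revenue: MR = 185 − 4.2Q. Set MR = MC: 185 − 4.2Q = 124.8 + 5.25Q → Q_m = 6.3704.
Price P_m = 185 − 2.1·6.3704 = 171.6222; MC(Q_m) = 124.8 + 5.25·6.3704 = 158.2446.
Competitive Q* = 8.1905, so ΔQ = 1.8201; wedge = 171.6222 − 158.2446 = 13.3776.
Deadweight loss = ½ × 1.8201 × 13.3776 = $12.17 thousand.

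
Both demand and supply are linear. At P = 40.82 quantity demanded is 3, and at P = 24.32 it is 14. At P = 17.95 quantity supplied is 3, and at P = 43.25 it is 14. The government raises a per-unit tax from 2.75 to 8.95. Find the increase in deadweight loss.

9.54

Demand slope = (24.32 − 40.82)/(14 − 3) = −1.5, so P = 45.32 − 1.5Q.
Supply slope = (43.25 − 17.95)/(14 − 3) = 2.3, so P = 11.05 + 2.3Q.
Competitive equilibrium: 45.32 − 1.5Q = 11.05 + 2.3Q → Q* = 9.0184, P* = 31.7924.
For a per-unit tax t: ΔQ = t/3.8, so DWL = ½·t·(t/3.8) = t²/7.6.
At t = 2.75: DWL = 0.9951. At t = 8.95: DWL = 10.5398.
Increase = 10.5398 − 0.9951 = 9.54.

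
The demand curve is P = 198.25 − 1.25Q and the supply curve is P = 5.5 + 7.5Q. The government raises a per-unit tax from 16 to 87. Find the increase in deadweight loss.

417.89

Competitive equilibrium: 198.25 − 1.25Q = 5.5 + 7.5Q → Q* = 22.0286, P* = 170.7143.
For a per-unit tax t: ΔQ = t/8.75, so DWL = ½·t·(t/8.75) = t²/17.5.
At t = 16: DWL = 14.629. At t = 87: DWL = 432.514.
Increase = 432.514 − 14.629 = 417.89.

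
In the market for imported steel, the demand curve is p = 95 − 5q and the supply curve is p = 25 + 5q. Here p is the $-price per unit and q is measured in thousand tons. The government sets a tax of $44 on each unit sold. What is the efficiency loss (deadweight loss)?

Competitive equilibrium: 95 − 5q = 25 + 5q → q* = 7, p* = 60.
With the tax, the buyer price exceeds the seller price by 44: (95 − 5q) − (25 + 5q) = 44 → q' = 2.6.
Δq = 7 − 2.6 = 4.4; the wedge equals the tax, 44.
DWL = ½ × 4.4 × 44 = $96.80 thousand.

$96.80 thousand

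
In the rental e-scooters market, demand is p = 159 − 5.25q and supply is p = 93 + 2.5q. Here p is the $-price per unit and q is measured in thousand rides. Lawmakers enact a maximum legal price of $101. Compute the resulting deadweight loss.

Competitive equilibrium: 159 − 5.25q = 93 + 2.5q → q* = 8.5161, p* = 114.2903.
At the ceiling p = 101, quantity supplied = (101 − 93)/2.5 = 3.2.
Willingness to pay at q' = 3.2: 159 − 5.25·3.2 = 142.2.
Δq = 8.5161 − 3.2 = 5.3161; wedge = 142.2 − 101 = 41.2.
Deadweight loss = ½ × 5.3161 × 41.2 = $109.51 thousand.

$109.51 thousand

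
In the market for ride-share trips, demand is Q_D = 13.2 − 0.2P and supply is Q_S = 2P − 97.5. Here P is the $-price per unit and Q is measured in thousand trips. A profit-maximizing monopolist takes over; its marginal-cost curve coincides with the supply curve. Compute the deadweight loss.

$6.13 thousand

In inverse form: demand P = 66 − 5Q, supply P = 48.75 + 0.5Q.
Competitive equilibrium: 66 − 5Q = 48.75 + 0.5Q → Q* = 3.1364, P* = 50.3182.
Marginal revenue: MR = 66 − 10Q. Set MR = MC: 66 − 10Q = 48.75 + 0.5Q → Q_m = 1.6429.
Price P_m = 66 − 5·1.6429 = 57.7855; MC(Q_m) = 48.75 + 0.5·1.6429 = 49.5715.
Competitive Q* = 3.1364, so ΔQ = 1.4935; wedge = 57.7855 − 49.5715 = 8.214.
Welfare loss = ½ × 1.4935 × 8.214 = $6.13 thousand.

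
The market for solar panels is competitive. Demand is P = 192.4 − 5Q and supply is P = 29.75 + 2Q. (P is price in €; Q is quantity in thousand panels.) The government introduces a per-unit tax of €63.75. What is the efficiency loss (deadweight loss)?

Competitive equilibrium: 192.4 − 5Q = 29.75 + 2Q → Q* = 23.2357, P* = 76.2214.
With the tax, the buyer price exceeds the seller price by 63.75: (192.4 − 5Q) − (29.75 + 2Q) = 63.75 → Q' = 14.1286.
ΔQ = 23.2357 − 14.1286 = 9.1071; the wedge equals the tax, 63.75.
DWL = ½ × 9.1071 × 63.75 = €290.29 thousand.

€290.29 thousand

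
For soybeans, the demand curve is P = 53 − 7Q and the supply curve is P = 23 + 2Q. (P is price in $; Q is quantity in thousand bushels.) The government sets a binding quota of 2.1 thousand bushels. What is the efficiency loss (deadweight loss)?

Competitive equilibrium: 53 − 7Q = 23 + 2Q → Q* = 3.3333, P* = 29.6667.
At Q = 2.1: demand price = 53 − 7·2.1 = 38.3; supply price = 23 + 2·2.1 = 27.2.
ΔQ = 3.3333 − 2.1 = 1.2333; wedge = 38.3 − 27.2 = 11.1.
DWL = ½ × 1.2333 × 11.1 = $6.845 thousand.

$6.845 thousand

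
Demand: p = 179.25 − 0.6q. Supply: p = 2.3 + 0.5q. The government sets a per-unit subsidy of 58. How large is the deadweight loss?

1529.09

Competitive equilibrium: 179.25 − 0.6q = 2.3 + 0.5q → q* = 160.8636, p* = 82.7318.
The subsidy lowers effective supply by 58: p = 0.5q − 55.7.
New quantity: 179.25 − 0.6q = 0.5q − 55.7 → q' = 213.5909.
Overproduction Δq = 213.5909 − 160.8636 = 52.7273; wedge = subsidy = 58.
The triangle = ½ × 52.7273 × 58 = 1529.09.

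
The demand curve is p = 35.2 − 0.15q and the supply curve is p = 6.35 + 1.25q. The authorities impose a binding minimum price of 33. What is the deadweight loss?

Competitive equilibrium: 35.2 − 0.15q = 6.35 + 1.25q → q* = 20.6071, p* = 32.1089.
At the floor p = 33, quantity demanded = (35.2 − 33)/0.15 = 14.6667.
Sellers' marginal cost at q' = 14.6667: 6.35 + 1.25·14.6667 = 24.6834.
Δq = 20.6071 − 14.6667 = 5.9404; wedge = 33 − 24.6834 = 8.3166.
DWL = ½ × 5.9404 × 8.3166 = 24.70.

24.70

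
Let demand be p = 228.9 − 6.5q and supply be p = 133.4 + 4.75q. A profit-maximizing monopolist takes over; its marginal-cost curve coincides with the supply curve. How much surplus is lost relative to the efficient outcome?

54.36

Competitive equilibrium: 228.9 − 6.5q = 133.4 + 4.75q → q* = 8.4889, p* = 173.7222.
Marginal revenue: MR = 228.9 − 13q. Set MR = MC: 228.9 − 13q = 133.4 + 4.75q → q_m = 5.3803.
Price p_m = 228.9 − 6.5·5.3803 = 193.9281; MC(q_m) = 133.4 + 4.75·5.3803 = 158.9564.
Competitive q* = 8.4889, so Δq = 3.1086; wedge = 193.9281 − 158.9564 = 34.9717.
Welfare loss = ½ × 3.1086 × 34.9717 = 54.36.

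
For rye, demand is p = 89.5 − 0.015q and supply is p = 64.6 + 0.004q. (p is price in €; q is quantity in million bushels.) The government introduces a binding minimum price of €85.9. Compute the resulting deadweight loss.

€10887.25 million

Competitive equilibrium: 89.5 − 0.015q = 64.6 + 0.004q → q* = 1310.5263, p* = 69.8421.
At the floor p = 85.9, quantity demanded = (89.5 − 85.9)/0.015 = 240.
Sellers' marginal cost at q' = 240: 64.6 + 0.004·240 = 65.56.
Δq = 1310.5263 − 240 = 1070.5263; wedge = 85.9 − 65.56 = 20.34.
DWL = ½ × 1070.5263 × 20.34 = €10887.25 million.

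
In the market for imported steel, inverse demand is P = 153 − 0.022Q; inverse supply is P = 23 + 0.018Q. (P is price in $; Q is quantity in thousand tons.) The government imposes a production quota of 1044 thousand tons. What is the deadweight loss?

$97328.72 thousand

Competitive equilibrium: 153 − 0.022Q = 23 + 0.018Q → Q* = 3250, P* = 81.5.
At Q = 1044: demand price = 153 − 0.022·1044 = 130.032; supply price = 23 + 0.018·1044 = 41.792.
ΔQ = 3250 − 1044 = 2206; wedge = 130.032 − 41.792 = 88.24.
Deadweight loss = ½ × 2206 × 88.24 = $97328.72 thousand.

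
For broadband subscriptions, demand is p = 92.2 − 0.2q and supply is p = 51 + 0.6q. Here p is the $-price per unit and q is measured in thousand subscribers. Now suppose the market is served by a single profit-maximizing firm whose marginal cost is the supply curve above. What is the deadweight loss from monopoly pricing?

Competitive equilibrium: 92.2 − 0.2q = 51 + 0.6q → q* = 51.5, p* = 81.9.
Marginal revenue: MR = 92.2 − 0.4q. Set MR = MC: 92.2 − 0.4q = 51 + 0.6q → q_m = 41.2.
Price p_m = 92.2 − 0.2·41.2 = 83.96; MC(q_m) = 51 + 0.6·41.2 = 75.72.
Competitive q* = 51.5, so Δq = 10.3; wedge = 83.96 − 75.72 = 8.24.
The triangle = ½ × 10.3 × 8.24 = $42.436 thousand.

$42.436 thousand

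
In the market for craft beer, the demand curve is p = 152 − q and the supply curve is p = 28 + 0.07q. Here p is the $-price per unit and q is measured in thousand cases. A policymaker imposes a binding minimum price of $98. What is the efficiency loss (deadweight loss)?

$2049.11 thousand

Competitive equilibrium: 152 − q = 28 + 0.07q → q* = 115.8879, p* = 36.1121.
At the floor p = 98, quantity demanded = (152 − 98)/1 = 54.
Sellers' marginal cost at q' = 54: 28 + 0.07·54 = 31.78.
Δq = 115.8879 − 54 = 61.8879; wedge = 98 − 31.78 = 66.22.
Deadweight loss = ½ × 61.8879 × 66.22 = $2049.11 thousand.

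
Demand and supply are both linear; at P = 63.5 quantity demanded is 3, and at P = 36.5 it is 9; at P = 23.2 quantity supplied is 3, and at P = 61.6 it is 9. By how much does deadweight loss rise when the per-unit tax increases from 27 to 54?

Demand slope = (36.5 − 63.5)/(9 − 3) = −4.5, so P = 77 − 4.5Q.
Supply slope = (61.6 − 23.2)/(9 − 3) = 6.4, so P = 4 + 6.4Q.
Competitive equilibrium: 77 − 4.5Q = 4 + 6.4Q → Q* = 6.6972, P* = 46.8624.
For a per-unit tax t: ΔQ = t/10.9, so DWL = ½·t·(t/10.9) = t²/21.8.
At t = 27: DWL = 33.44. At t = 54: DWL = 133.761.
Increase = 133.761 − 33.44 = 100.32.

100.32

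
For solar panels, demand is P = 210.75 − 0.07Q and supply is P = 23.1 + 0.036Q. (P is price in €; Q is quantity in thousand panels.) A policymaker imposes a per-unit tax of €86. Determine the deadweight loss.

Competitive equilibrium: 210.75 − 0.07Q = 23.1 + 0.036Q → Q* = 1770.283, P* = 86.8302.
With the tax, the buyer price exceeds the seller price by 86: (210.75 − 0.07Q) − (23.1 + 0.036Q) = 86 → Q' = 958.9623.
ΔQ = 1770.283 − 958.9623 = 811.3207; the wedge equals the tax, 86.
The triangle = ½ × 811.3207 × 86 = €34886.79 thousand.

€34886.79 thousand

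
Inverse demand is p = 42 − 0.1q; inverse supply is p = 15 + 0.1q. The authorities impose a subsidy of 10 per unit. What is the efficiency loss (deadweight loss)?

Competitive equilibrium: 42 − 0.1q = 15 + 0.1q → q* = 135, p* = 28.5.
The subsidy lowers effective supply by 10: p = 5 + 0.1q.
New quantity: 42 − 0.1q = 5 + 0.1q → q' = 185.
Overproduction Δq = 185 − 135 = 50; wedge = subsidy = 10.
Welfare loss = ½ × 50 × 10 = 250.

250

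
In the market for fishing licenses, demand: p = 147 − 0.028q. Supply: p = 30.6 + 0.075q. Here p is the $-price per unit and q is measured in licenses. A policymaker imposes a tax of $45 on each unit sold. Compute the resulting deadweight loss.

$9830.10

Competitive equilibrium: 147 − 0.028q = 30.6 + 0.075q → q* = 1130.0971, p* = 115.3573.
With the tax, the buyer price exceeds the seller price by 45: (147 − 0.028q) − (30.6 + 0.075q) = 45 → q' = 693.2039.
Δq = 1130.0971 − 693.2039 = 436.8932; the wedge equals the tax, 45.
Deadweight loss = ½ × 436.8932 × 45 = $9830.10.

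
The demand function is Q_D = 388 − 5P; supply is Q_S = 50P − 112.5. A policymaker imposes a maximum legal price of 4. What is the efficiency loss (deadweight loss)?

7152.75

In inverse form: demand P = 77.6 − 0.2Q, supply P = 2.25 + 0.02Q.
Competitive equilibrium: 77.6 − 0.2Q = 2.25 + 0.02Q → Q* = 342.5, P* = 9.1.
At the ceiling P = 4, quantity supplied = (4 − 2.25)/0.02 = 87.5.
Willingness to pay at Q' = 87.5: 77.6 − 0.2·87.5 = 60.1.
ΔQ = 342.5 − 87.5 = 255; wedge = 60.1 − 4 = 56.1.
Deadweight loss = ½ × 255 × 56.1 = 7152.75.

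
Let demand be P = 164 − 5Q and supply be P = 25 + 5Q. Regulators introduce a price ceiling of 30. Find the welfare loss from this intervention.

Competitive equilibrium: 164 − 5Q = 25 + 5Q → Q* = 13.9, P* = 94.5.
At the ceiling P = 30, quantity supplied = (30 − 25)/5 = 1.
Willingness to pay at Q' = 1: 164 − 5·1 = 159.
ΔQ = 13.9 − 1 = 12.9; wedge = 159 − 30 = 129.
Deadweight loss = ½ × 12.9 × 129 = 832.05.

832.05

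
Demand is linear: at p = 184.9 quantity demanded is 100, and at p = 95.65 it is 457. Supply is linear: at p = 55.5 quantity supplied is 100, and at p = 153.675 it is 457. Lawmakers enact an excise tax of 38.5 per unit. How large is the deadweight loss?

1411.67

Demand slope = (95.65 − 184.9)/(457 − 100) = −0.25, so p = 209.9 − 0.25q.
Supply slope = (153.675 − 55.5)/(457 − 100) = 0.275, so p = 28 + 0.275q.
Competitive equilibrium: 209.9 − 0.25q = 28 + 0.275q → q* = 346.4762, p* = 123.281.
With the tax, the buyer price exceeds the seller price by 38.5: (209.9 − 0.25q) − (28 + 0.275q) = 38.5 → q' = 273.1429.
Δq = 346.4762 − 273.1429 = 73.3333; the wedge equals the tax, 38.5.
DWL = ½ × 73.3333 × 38.5 = 1411.67.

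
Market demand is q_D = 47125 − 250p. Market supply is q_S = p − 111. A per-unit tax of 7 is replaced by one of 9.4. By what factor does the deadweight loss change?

In inverse form: demand p = 188.5 − 0.004q, supply p = 111 + q.
Competitive equilibrium: 188.5 − 0.004q = 111 + q → q* = 77.1912, p* = 188.1912.
For a per-unit tax t: Δq = t/1.004, so DWL = ½·t·(t/1.004) = t²/2.008.
At t = 7: DWL = 24.402. At t = 9.4: DWL = 44.004.
Ratio = (9.4/7)² = 1.803.

1.803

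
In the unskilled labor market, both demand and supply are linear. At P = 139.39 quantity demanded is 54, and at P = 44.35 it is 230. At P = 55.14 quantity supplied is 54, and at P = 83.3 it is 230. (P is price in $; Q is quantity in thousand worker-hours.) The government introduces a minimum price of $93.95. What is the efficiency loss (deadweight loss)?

$458.88 thousand

Demand slope = (44.35 − 139.39)/(230 − 54) = −0.54, so P = 168.55 − 0.54Q.
Supply slope = (83.3 − 55.14)/(230 − 54) = 0.16, so P = 46.5 + 0.16Q.
Competitive equilibrium: 168.55 − 0.54Q = 46.5 + 0.16Q → Q* = 174.3571, P* = 74.3971.
At the floor P = 93.95, quantity demanded = (168.55 − 93.95)/0.54 = 138.1481.
Sellers' marginal cost at Q' = 138.1481: 46.5 + 0.16·138.1481 = 68.6037.
ΔQ = 174.3571 − 138.1481 = 36.209; wedge = 93.95 − 68.6037 = 25.3463.
DWL = ½ × 36.209 × 25.3463 = $458.88 thousand.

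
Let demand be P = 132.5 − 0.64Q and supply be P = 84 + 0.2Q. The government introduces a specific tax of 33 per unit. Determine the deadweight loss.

Competitive equilibrium: 132.5 − 0.64Q = 84 + 0.2Q → Q* = 57.7381, P* = 95.5476.
With the tax, the buyer price exceeds the seller price by 33: (132.5 − 0.64Q) − (84 + 0.2Q) = 33 → Q' = 18.4524.
ΔQ = 57.7381 − 18.4524 = 39.2857; the wedge equals the tax, 33.
The triangle = ½ × 39.2857 × 33 = 648.21.

648.21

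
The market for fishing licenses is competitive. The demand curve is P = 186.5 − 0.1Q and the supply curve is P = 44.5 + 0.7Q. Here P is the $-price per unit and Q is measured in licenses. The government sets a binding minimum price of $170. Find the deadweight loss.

$62.50

Competitive equilibrium: 186.5 − 0.1Q = 44.5 + 0.7Q → Q* = 177.5, P* = 168.75.
At the floor P = 170, quantity demanded = (186.5 − 170)/0.1 = 165.
Sellers' marginal cost at Q' = 165: 44.5 + 0.7·165 = 160.
ΔQ = 177.5 − 165 = 12.5; wedge = 170 − 160 = 10.
DWL = ½ × 12.5 × 10 = $62.50.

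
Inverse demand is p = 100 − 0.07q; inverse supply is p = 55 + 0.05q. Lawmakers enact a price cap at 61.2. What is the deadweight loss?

3780.06

Competitive equilibrium: 100 − 0.07q = 55 + 0.05q → q* = 375, p* = 73.75.
At the ceiling p = 61.2, quantity supplied = (61.2 − 55)/0.05 = 124.
Willingness to pay at q' = 124: 100 − 0.07·124 = 91.32.
Δq = 375 − 124 = 251; wedge = 91.32 − 61.2 = 30.12.
Deadweight loss = ½ × 251 × 30.12 = 3780.06.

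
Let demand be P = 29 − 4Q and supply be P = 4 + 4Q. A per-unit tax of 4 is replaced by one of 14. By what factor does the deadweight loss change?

12.25

Competitive equilibrium: 29 − 4Q = 4 + 4Q → Q* = 3.125, P* = 16.5.
For a per-unit tax t: ΔQ = t/8, so DWL = ½·t·(t/8) = t²/16.
At t = 4: DWL = 1. At t = 14: DWL = 12.25.
Ratio = (14/4)² = 12.25.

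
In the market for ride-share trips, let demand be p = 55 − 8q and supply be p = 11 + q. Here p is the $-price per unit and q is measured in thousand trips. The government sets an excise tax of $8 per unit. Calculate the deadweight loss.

$3.56 thousand

Competitive equilibrium: 55 − 8q = 11 + q → q* = 4.8889, p* = 15.8889.
With the tax, the buyer price exceeds the seller price by 8: (55 − 8q) − (11 + q) = 8 → q' = 4.
Δq = 4.8889 − 4 = 0.8889; the wedge equals the tax, 8.
Welfare loss = ½ × 0.8889 × 8 = $3.56 thousand.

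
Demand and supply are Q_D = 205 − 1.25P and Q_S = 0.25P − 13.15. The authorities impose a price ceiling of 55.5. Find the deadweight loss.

1213.20

In inverse form: demand P = 164 − 0.8Q, supply P = 52.6 + 4Q.
Competitive equilibrium: 164 − 0.8Q = 52.6 + 4Q → Q* = 23.2083, P* = 145.4333.
At the ceiling P = 55.5, quantity supplied = (55.5 − 52.6)/4 = 0.725.
Willingness to pay at Q' = 0.725: 164 − 0.8·0.725 = 163.42.
ΔQ = 23.2083 − 0.725 = 22.4833; wedge = 163.42 − 55.5 = 107.92.
The triangle = ½ × 22.4833 × 107.92 = 1213.20.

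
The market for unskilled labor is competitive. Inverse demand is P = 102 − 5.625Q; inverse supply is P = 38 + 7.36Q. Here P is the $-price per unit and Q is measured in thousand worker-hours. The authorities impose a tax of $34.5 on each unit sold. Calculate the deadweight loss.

Competitive equilibrium: 102 − 5.625Q = 38 + 7.36Q → Q* = 4.9288, P* = 74.2757.
With the tax, the buyer price exceeds the seller price by 34.5: (102 − 5.625Q) − (38 + 7.36Q) = 34.5 → Q' = 2.2719.
ΔQ = 4.9288 − 2.2719 = 2.6569; the wedge equals the tax, 34.5.
Deadweight loss = ½ × 2.6569 × 34.5 = $45.83 thousand.

$45.83 thousand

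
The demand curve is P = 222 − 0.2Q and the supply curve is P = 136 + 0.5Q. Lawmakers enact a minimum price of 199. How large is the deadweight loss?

21.61

Competitive equilibrium: 222 − 0.2Q = 136 + 0.5Q → Q* = 122.8571, P* = 197.4286.
At the floor P = 199, quantity demanded = (222 − 199)/0.2 = 115.
Sellers' marginal cost at Q' = 115: 136 + 0.5·115 = 193.5.
ΔQ = 122.8571 − 115 = 7.8571; wedge = 199 − 193.5 = 5.5.
The triangle = ½ × 7.8571 × 5.5 = 21.61.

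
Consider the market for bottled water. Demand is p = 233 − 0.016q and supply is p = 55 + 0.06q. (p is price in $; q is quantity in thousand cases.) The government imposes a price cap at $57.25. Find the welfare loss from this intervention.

$201825.81 thousand

Competitive equilibrium: 233 − 0.016q = 55 + 0.06q → q* = 2342.1053, p* = 195.5263.
At the ceiling p = 57.25, quantity supplied = (57.25 − 55)/0.06 = 37.5.
Willingness to pay at q' = 37.5: 233 − 0.016·37.5 = 232.4.
Δq = 2342.1053 − 37.5 = 2304.6053; wedge = 232.4 − 57.25 = 175.15.
DWL = ½ × 2304.6053 × 175.15 = $201825.81 thousand.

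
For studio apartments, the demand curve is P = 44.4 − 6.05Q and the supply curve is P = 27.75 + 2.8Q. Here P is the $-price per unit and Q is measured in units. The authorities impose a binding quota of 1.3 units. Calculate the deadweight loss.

Competitive equilibrium: 44.4 − 6.05Q = 27.75 + 2.8Q → Q* = 1.8814, P* = 33.0178.
At Q = 1.3: demand price = 44.4 − 6.05·1.3 = 36.535; supply price = 27.75 + 2.8·1.3 = 31.39.
ΔQ = 1.8814 − 1.3 = 0.5814; wedge = 36.535 − 31.39 = 5.145.
DWL = ½ × 0.5814 × 5.145 = $1.50.

$1.50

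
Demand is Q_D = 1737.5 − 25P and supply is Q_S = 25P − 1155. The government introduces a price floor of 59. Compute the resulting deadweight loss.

In inverse form: demand P = 69.5 − 0.04Q, supply P = 46.2 + 0.04Q.
Competitive equilibrium: 69.5 − 0.04Q = 46.2 + 0.04Q → Q* = 291.25, P* = 57.85.
At the floor P = 59, quantity demanded = (69.5 − 59)/0.04 = 262.5.
Sellers' marginal cost at Q' = 262.5: 46.2 + 0.04·262.5 = 56.7.
ΔQ = 291.25 − 262.5 = 28.75; wedge = 59 − 56.7 = 2.3.
Deadweight loss = ½ × 28.75 × 2.3 = 33.06.

33.06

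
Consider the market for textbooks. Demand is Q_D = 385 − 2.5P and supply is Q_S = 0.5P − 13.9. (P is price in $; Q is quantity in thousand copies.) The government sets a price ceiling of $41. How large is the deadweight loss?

$2537.36 thousand

In inverse form: demand P = 154 − 0.4Q, supply P = 27.8 + 2Q.
Competitive equilibrium: 154 − 0.4Q = 27.8 + 2Q → Q* = 52.5833, P* = 132.9667.
At the ceiling P = 41, quantity supplied = (41 − 27.8)/2 = 6.6.
Willingness to pay at Q' = 6.6: 154 − 0.4·6.6 = 151.36.
ΔQ = 52.5833 − 6.6 = 45.9833; wedge = 151.36 − 41 = 110.36.
Welfare loss = ½ × 45.9833 × 110.36 = $2537.36 thousand.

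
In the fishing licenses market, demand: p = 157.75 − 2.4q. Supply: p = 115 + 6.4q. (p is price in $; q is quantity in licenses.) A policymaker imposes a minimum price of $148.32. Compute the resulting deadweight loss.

$3.80

Competitive equilibrium: 157.75 − 2.4q = 115 + 6.4q → q* = 4.858, p* = 146.0909.
At the floor p = 148.32, quantity demanded = (157.75 − 148.32)/2.4 = 3.9292.
Sellers' marginal cost at q' = 3.9292: 115 + 6.4·3.9292 = 140.1469.
Δq = 4.858 − 3.9292 = 0.9288; wedge = 148.32 − 140.1469 = 8.1731.
Welfare loss = ½ × 0.9288 × 8.1731 = $3.80.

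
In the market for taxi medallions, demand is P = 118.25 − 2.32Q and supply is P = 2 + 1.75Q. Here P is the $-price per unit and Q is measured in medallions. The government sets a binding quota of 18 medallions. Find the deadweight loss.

$227.04

Competitive equilibrium: 118.25 − 2.32Q = 2 + 1.75Q → Q* = 28.56265, P* = 51.98464.
At Q = 18: demand price = 118.25 − 2.32·18 = 76.49; supply price = 2 + 1.75·18 = 33.5.
ΔQ = 28.56265 − 18 = 10.56265; wedge = 76.49 − 33.5 = 42.99.
DWL = ½ × 10.56265 × 42.99 = $227.04.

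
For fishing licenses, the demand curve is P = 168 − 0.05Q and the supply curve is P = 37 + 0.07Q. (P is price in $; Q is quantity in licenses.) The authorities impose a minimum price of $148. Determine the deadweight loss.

Competitive equilibrium: 168 − 0.05Q = 37 + 0.07Q → Q* = 1091.6667, P* = 113.4167.
At the floor P = 148, quantity demanded = (168 − 148)/0.05 = 400.
Sellers' marginal cost at Q' = 400: 37 + 0.07·400 = 65.
ΔQ = 1091.6667 − 400 = 691.6667; wedge = 148 − 65 = 83.
Deadweight loss = ½ × 691.6667 × 83 = $28704.17.

$28704.17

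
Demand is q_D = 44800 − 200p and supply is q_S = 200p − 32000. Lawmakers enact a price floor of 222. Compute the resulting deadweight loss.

In inverse form: demand p = 224 − 0.005q, supply p = 160 + 0.005q.
Competitive equilibrium: 224 − 0.005q = 160 + 0.005q → q* = 6400, p* = 192.
At the floor p = 222, quantity demanded = (224 − 222)/0.005 = 400.
Sellers' marginal cost at q' = 400: 160 + 0.005·400 = 162.
Δq = 6400 − 400 = 6000; wedge = 222 − 162 = 60.
Deadweight loss = ½ × 6000 × 60 = 180000.

180000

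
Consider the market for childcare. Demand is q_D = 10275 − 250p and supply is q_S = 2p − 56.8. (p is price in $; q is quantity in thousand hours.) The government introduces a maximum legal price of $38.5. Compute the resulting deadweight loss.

In inverse form: demand p = 41.1 − 0.004q, supply p = 28.4 + 0.5q.
Competitive equilibrium: 41.1 − 0.004q = 28.4 + 0.5q → q* = 25.1984, p* = 40.9992.
At the ceiling p = 38.5, quantity supplied = (38.5 − 28.4)/0.5 = 20.2.
Willingness to pay at q' = 20.2: 41.1 − 0.004·20.2 = 41.0192.
Δq = 25.1984 − 20.2 = 4.9984; wedge = 41.0192 − 38.5 = 2.5192.
Deadweight loss = ½ × 4.9984 × 2.5192 = $6.30 thousand.

$6.30 thousand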